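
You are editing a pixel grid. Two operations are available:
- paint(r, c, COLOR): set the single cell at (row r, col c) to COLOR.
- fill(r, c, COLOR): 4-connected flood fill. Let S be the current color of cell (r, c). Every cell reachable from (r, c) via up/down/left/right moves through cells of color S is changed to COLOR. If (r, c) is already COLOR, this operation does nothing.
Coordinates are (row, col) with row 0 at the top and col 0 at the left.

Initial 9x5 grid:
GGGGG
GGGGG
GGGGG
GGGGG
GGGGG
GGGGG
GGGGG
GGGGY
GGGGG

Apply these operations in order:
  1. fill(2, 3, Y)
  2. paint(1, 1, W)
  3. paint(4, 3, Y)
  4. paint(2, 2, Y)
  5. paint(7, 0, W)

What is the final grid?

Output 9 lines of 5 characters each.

Answer: YYYYY
YWYYY
YYYYY
YYYYY
YYYYY
YYYYY
YYYYY
WYYYY
YYYYY

Derivation:
After op 1 fill(2,3,Y) [44 cells changed]:
YYYYY
YYYYY
YYYYY
YYYYY
YYYYY
YYYYY
YYYYY
YYYYY
YYYYY
After op 2 paint(1,1,W):
YYYYY
YWYYY
YYYYY
YYYYY
YYYYY
YYYYY
YYYYY
YYYYY
YYYYY
After op 3 paint(4,3,Y):
YYYYY
YWYYY
YYYYY
YYYYY
YYYYY
YYYYY
YYYYY
YYYYY
YYYYY
After op 4 paint(2,2,Y):
YYYYY
YWYYY
YYYYY
YYYYY
YYYYY
YYYYY
YYYYY
YYYYY
YYYYY
After op 5 paint(7,0,W):
YYYYY
YWYYY
YYYYY
YYYYY
YYYYY
YYYYY
YYYYY
WYYYY
YYYYY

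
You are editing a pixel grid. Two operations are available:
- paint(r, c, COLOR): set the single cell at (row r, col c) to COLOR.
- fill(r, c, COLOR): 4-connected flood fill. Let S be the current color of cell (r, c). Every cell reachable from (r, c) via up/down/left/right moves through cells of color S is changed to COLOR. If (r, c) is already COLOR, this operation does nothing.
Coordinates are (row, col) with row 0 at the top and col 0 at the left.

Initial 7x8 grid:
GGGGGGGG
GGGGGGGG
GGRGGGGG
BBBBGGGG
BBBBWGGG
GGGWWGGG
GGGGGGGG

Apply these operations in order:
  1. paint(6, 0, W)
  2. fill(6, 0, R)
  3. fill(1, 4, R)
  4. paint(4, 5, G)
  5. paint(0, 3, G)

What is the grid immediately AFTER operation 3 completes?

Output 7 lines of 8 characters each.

Answer: RRRRRRRR
RRRRRRRR
RRRRRRRR
BBBBRRRR
BBBBWRRR
RRRWWRRR
RRRRRRRR

Derivation:
After op 1 paint(6,0,W):
GGGGGGGG
GGGGGGGG
GGRGGGGG
BBBBGGGG
BBBBWGGG
GGGWWGGG
WGGGGGGG
After op 2 fill(6,0,R) [1 cells changed]:
GGGGGGGG
GGGGGGGG
GGRGGGGG
BBBBGGGG
BBBBWGGG
GGGWWGGG
RGGGGGGG
After op 3 fill(1,4,R) [43 cells changed]:
RRRRRRRR
RRRRRRRR
RRRRRRRR
BBBBRRRR
BBBBWRRR
RRRWWRRR
RRRRRRRR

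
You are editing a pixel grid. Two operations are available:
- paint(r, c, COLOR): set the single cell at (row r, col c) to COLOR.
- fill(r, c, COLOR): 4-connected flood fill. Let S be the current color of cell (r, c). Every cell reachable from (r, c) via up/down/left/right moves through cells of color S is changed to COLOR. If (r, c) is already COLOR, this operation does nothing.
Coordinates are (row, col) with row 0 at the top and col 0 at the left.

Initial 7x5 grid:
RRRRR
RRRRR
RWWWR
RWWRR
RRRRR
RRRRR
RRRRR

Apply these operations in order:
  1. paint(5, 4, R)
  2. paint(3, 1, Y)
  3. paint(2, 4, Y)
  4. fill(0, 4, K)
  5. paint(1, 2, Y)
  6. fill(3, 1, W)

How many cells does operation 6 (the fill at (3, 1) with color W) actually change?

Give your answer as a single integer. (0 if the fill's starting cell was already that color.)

After op 1 paint(5,4,R):
RRRRR
RRRRR
RWWWR
RWWRR
RRRRR
RRRRR
RRRRR
After op 2 paint(3,1,Y):
RRRRR
RRRRR
RWWWR
RYWRR
RRRRR
RRRRR
RRRRR
After op 3 paint(2,4,Y):
RRRRR
RRRRR
RWWWY
RYWRR
RRRRR
RRRRR
RRRRR
After op 4 fill(0,4,K) [29 cells changed]:
KKKKK
KKKKK
KWWWY
KYWKK
KKKKK
KKKKK
KKKKK
After op 5 paint(1,2,Y):
KKKKK
KKYKK
KWWWY
KYWKK
KKKKK
KKKKK
KKKKK
After op 6 fill(3,1,W) [1 cells changed]:
KKKKK
KKYKK
KWWWY
KWWKK
KKKKK
KKKKK
KKKKK

Answer: 1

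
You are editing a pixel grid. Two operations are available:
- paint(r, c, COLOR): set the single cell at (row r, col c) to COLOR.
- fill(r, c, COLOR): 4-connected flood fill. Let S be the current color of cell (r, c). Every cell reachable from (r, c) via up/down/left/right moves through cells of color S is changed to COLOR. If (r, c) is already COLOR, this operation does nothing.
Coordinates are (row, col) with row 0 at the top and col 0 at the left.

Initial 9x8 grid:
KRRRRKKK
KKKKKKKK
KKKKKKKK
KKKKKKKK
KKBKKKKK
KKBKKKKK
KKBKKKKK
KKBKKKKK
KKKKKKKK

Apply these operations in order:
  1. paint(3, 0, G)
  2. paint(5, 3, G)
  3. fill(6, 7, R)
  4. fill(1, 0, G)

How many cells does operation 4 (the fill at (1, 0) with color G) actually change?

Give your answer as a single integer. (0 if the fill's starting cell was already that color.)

Answer: 66

Derivation:
After op 1 paint(3,0,G):
KRRRRKKK
KKKKKKKK
KKKKKKKK
GKKKKKKK
KKBKKKKK
KKBKKKKK
KKBKKKKK
KKBKKKKK
KKKKKKKK
After op 2 paint(5,3,G):
KRRRRKKK
KKKKKKKK
KKKKKKKK
GKKKKKKK
KKBKKKKK
KKBGKKKK
KKBKKKKK
KKBKKKKK
KKKKKKKK
After op 3 fill(6,7,R) [62 cells changed]:
RRRRRRRR
RRRRRRRR
RRRRRRRR
GRRRRRRR
RRBRRRRR
RRBGRRRR
RRBRRRRR
RRBRRRRR
RRRRRRRR
After op 4 fill(1,0,G) [66 cells changed]:
GGGGGGGG
GGGGGGGG
GGGGGGGG
GGGGGGGG
GGBGGGGG
GGBGGGGG
GGBGGGGG
GGBGGGGG
GGGGGGGG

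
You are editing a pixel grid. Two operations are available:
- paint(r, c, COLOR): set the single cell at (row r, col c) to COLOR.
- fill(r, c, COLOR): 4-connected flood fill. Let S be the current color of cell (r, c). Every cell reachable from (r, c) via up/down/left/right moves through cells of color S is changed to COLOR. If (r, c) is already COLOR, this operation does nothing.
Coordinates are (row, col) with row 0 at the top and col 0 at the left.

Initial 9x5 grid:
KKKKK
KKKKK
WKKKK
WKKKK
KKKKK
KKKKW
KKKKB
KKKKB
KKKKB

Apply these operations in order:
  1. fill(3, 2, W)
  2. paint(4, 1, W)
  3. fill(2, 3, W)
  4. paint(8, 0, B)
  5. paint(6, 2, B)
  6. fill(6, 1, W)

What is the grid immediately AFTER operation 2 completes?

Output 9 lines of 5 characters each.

Answer: WWWWW
WWWWW
WWWWW
WWWWW
WWWWW
WWWWW
WWWWB
WWWWB
WWWWB

Derivation:
After op 1 fill(3,2,W) [39 cells changed]:
WWWWW
WWWWW
WWWWW
WWWWW
WWWWW
WWWWW
WWWWB
WWWWB
WWWWB
After op 2 paint(4,1,W):
WWWWW
WWWWW
WWWWW
WWWWW
WWWWW
WWWWW
WWWWB
WWWWB
WWWWB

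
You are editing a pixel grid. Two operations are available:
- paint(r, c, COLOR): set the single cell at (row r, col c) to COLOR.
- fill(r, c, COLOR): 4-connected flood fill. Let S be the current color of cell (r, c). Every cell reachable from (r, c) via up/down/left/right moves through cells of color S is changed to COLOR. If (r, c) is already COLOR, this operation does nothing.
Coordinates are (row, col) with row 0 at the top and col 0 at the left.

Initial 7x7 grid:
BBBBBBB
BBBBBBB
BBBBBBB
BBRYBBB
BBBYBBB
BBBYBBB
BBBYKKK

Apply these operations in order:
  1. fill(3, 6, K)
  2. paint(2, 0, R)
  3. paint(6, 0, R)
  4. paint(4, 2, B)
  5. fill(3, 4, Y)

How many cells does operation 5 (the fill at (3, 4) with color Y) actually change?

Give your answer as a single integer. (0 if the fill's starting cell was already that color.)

After op 1 fill(3,6,K) [41 cells changed]:
KKKKKKK
KKKKKKK
KKKKKKK
KKRYKKK
KKKYKKK
KKKYKKK
KKKYKKK
After op 2 paint(2,0,R):
KKKKKKK
KKKKKKK
RKKKKKK
KKRYKKK
KKKYKKK
KKKYKKK
KKKYKKK
After op 3 paint(6,0,R):
KKKKKKK
KKKKKKK
RKKKKKK
KKRYKKK
KKKYKKK
KKKYKKK
RKKYKKK
After op 4 paint(4,2,B):
KKKKKKK
KKKKKKK
RKKKKKK
KKRYKKK
KKBYKKK
KKKYKKK
RKKYKKK
After op 5 fill(3,4,Y) [41 cells changed]:
YYYYYYY
YYYYYYY
RYYYYYY
YYRYYYY
YYBYYYY
YYYYYYY
RYYYYYY

Answer: 41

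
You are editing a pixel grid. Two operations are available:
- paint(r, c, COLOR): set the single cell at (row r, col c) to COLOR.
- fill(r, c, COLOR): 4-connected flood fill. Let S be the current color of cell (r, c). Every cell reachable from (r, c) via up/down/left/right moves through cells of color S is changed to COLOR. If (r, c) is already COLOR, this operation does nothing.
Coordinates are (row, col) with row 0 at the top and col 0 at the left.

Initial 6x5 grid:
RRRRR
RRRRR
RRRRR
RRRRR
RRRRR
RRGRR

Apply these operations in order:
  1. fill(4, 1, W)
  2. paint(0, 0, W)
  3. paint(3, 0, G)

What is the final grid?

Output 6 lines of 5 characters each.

After op 1 fill(4,1,W) [29 cells changed]:
WWWWW
WWWWW
WWWWW
WWWWW
WWWWW
WWGWW
After op 2 paint(0,0,W):
WWWWW
WWWWW
WWWWW
WWWWW
WWWWW
WWGWW
After op 3 paint(3,0,G):
WWWWW
WWWWW
WWWWW
GWWWW
WWWWW
WWGWW

Answer: WWWWW
WWWWW
WWWWW
GWWWW
WWWWW
WWGWW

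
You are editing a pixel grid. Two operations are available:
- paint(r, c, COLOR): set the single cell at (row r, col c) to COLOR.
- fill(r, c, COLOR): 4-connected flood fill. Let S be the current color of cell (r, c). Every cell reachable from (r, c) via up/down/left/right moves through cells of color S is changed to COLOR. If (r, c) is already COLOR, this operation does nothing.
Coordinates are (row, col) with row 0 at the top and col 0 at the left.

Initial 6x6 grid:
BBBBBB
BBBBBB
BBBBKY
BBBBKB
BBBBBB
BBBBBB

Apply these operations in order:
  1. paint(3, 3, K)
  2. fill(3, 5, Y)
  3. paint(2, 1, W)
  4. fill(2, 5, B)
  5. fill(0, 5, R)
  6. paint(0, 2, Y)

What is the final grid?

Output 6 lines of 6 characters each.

After op 1 paint(3,3,K):
BBBBBB
BBBBBB
BBBBKY
BBBKKB
BBBBBB
BBBBBB
After op 2 fill(3,5,Y) [32 cells changed]:
YYYYYY
YYYYYY
YYYYKY
YYYKKY
YYYYYY
YYYYYY
After op 3 paint(2,1,W):
YYYYYY
YYYYYY
YWYYKY
YYYKKY
YYYYYY
YYYYYY
After op 4 fill(2,5,B) [32 cells changed]:
BBBBBB
BBBBBB
BWBBKB
BBBKKB
BBBBBB
BBBBBB
After op 5 fill(0,5,R) [32 cells changed]:
RRRRRR
RRRRRR
RWRRKR
RRRKKR
RRRRRR
RRRRRR
After op 6 paint(0,2,Y):
RRYRRR
RRRRRR
RWRRKR
RRRKKR
RRRRRR
RRRRRR

Answer: RRYRRR
RRRRRR
RWRRKR
RRRKKR
RRRRRR
RRRRRR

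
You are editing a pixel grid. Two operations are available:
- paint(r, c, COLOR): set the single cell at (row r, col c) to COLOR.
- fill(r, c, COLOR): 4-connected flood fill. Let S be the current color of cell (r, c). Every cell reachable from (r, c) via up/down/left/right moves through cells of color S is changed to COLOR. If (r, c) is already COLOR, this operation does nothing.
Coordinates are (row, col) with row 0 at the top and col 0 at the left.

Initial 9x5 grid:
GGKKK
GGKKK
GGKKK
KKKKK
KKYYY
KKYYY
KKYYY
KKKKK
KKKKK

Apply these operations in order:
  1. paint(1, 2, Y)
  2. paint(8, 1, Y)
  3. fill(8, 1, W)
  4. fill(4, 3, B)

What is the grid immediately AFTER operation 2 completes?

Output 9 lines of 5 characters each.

After op 1 paint(1,2,Y):
GGKKK
GGYKK
GGKKK
KKKKK
KKYYY
KKYYY
KKYYY
KKKKK
KKKKK
After op 2 paint(8,1,Y):
GGKKK
GGYKK
GGKKK
KKKKK
KKYYY
KKYYY
KKYYY
KKKKK
KYKKK

Answer: GGKKK
GGYKK
GGKKK
KKKKK
KKYYY
KKYYY
KKYYY
KKKKK
KYKKK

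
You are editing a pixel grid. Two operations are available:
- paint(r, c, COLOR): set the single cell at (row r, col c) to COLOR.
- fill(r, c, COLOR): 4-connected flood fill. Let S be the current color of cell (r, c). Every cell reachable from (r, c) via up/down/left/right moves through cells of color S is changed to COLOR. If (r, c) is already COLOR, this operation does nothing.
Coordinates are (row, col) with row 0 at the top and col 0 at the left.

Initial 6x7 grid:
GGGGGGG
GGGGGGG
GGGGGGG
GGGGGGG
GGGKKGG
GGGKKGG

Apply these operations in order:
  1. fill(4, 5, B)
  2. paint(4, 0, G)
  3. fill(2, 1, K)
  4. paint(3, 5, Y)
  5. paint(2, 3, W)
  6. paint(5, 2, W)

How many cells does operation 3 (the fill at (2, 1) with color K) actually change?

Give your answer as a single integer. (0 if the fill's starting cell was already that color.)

After op 1 fill(4,5,B) [38 cells changed]:
BBBBBBB
BBBBBBB
BBBBBBB
BBBBBBB
BBBKKBB
BBBKKBB
After op 2 paint(4,0,G):
BBBBBBB
BBBBBBB
BBBBBBB
BBBBBBB
GBBKKBB
BBBKKBB
After op 3 fill(2,1,K) [37 cells changed]:
KKKKKKK
KKKKKKK
KKKKKKK
KKKKKKK
GKKKKKK
KKKKKKK

Answer: 37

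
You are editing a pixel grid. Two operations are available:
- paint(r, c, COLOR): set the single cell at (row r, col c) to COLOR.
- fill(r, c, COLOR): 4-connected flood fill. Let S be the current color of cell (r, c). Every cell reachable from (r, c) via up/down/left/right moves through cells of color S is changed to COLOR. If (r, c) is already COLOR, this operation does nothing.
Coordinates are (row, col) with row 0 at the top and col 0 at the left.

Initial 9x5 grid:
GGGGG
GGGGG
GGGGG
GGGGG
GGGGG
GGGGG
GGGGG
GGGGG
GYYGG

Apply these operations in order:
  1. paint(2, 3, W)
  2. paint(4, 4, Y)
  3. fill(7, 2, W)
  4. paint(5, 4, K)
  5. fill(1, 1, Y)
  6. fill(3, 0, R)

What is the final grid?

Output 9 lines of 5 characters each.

Answer: RRRRR
RRRRR
RRRRR
RRRRR
RRRRR
RRRRK
RRRRR
RRRRR
RRRRR

Derivation:
After op 1 paint(2,3,W):
GGGGG
GGGGG
GGGWG
GGGGG
GGGGG
GGGGG
GGGGG
GGGGG
GYYGG
After op 2 paint(4,4,Y):
GGGGG
GGGGG
GGGWG
GGGGG
GGGGY
GGGGG
GGGGG
GGGGG
GYYGG
After op 3 fill(7,2,W) [41 cells changed]:
WWWWW
WWWWW
WWWWW
WWWWW
WWWWY
WWWWW
WWWWW
WWWWW
WYYWW
After op 4 paint(5,4,K):
WWWWW
WWWWW
WWWWW
WWWWW
WWWWY
WWWWK
WWWWW
WWWWW
WYYWW
After op 5 fill(1,1,Y) [41 cells changed]:
YYYYY
YYYYY
YYYYY
YYYYY
YYYYY
YYYYK
YYYYY
YYYYY
YYYYY
After op 6 fill(3,0,R) [44 cells changed]:
RRRRR
RRRRR
RRRRR
RRRRR
RRRRR
RRRRK
RRRRR
RRRRR
RRRRR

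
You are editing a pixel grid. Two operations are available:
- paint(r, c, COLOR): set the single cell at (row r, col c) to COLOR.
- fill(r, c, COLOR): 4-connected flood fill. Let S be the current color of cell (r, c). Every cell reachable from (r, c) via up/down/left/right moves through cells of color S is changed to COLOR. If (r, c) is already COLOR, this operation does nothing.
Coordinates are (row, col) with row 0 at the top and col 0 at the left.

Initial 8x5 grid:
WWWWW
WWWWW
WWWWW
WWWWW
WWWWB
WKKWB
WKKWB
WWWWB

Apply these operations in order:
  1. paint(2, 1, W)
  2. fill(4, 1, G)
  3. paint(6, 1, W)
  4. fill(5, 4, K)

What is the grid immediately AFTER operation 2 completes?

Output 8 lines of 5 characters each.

After op 1 paint(2,1,W):
WWWWW
WWWWW
WWWWW
WWWWW
WWWWB
WKKWB
WKKWB
WWWWB
After op 2 fill(4,1,G) [32 cells changed]:
GGGGG
GGGGG
GGGGG
GGGGG
GGGGB
GKKGB
GKKGB
GGGGB

Answer: GGGGG
GGGGG
GGGGG
GGGGG
GGGGB
GKKGB
GKKGB
GGGGB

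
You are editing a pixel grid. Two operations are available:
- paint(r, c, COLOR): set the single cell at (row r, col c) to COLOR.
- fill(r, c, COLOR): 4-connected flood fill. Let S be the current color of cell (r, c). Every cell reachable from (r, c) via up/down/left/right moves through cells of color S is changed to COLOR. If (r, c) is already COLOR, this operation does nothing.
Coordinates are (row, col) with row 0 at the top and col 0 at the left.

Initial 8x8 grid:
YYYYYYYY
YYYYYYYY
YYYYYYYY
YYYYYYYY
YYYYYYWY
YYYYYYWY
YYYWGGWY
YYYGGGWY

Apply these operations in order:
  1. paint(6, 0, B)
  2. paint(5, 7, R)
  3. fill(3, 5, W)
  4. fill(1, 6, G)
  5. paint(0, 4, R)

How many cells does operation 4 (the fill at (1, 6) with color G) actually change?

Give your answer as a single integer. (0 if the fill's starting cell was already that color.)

After op 1 paint(6,0,B):
YYYYYYYY
YYYYYYYY
YYYYYYYY
YYYYYYYY
YYYYYYWY
YYYYYYWY
BYYWGGWY
YYYGGGWY
After op 2 paint(5,7,R):
YYYYYYYY
YYYYYYYY
YYYYYYYY
YYYYYYYY
YYYYYYWY
YYYYYYWR
BYYWGGWY
YYYGGGWY
After op 3 fill(3,5,W) [50 cells changed]:
WWWWWWWW
WWWWWWWW
WWWWWWWW
WWWWWWWW
WWWWWWWW
WWWWWWWR
BWWWGGWY
WWWGGGWY
After op 4 fill(1,6,G) [55 cells changed]:
GGGGGGGG
GGGGGGGG
GGGGGGGG
GGGGGGGG
GGGGGGGG
GGGGGGGR
BGGGGGGY
GGGGGGGY

Answer: 55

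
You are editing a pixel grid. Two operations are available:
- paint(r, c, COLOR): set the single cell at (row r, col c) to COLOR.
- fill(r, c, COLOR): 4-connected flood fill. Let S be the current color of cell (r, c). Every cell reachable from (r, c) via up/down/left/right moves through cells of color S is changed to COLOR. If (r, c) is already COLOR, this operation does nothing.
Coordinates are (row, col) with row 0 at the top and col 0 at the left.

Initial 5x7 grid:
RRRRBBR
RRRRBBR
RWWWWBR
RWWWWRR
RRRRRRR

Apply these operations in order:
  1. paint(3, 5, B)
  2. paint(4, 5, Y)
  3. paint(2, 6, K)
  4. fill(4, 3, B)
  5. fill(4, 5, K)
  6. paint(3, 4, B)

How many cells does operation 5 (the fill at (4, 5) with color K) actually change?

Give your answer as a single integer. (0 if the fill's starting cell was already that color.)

Answer: 1

Derivation:
After op 1 paint(3,5,B):
RRRRBBR
RRRRBBR
RWWWWBR
RWWWWBR
RRRRRRR
After op 2 paint(4,5,Y):
RRRRBBR
RRRRBBR
RWWWWBR
RWWWWBR
RRRRRYR
After op 3 paint(2,6,K):
RRRRBBR
RRRRBBR
RWWWWBK
RWWWWBR
RRRRRYR
After op 4 fill(4,3,B) [15 cells changed]:
BBBBBBR
BBBBBBR
BWWWWBK
BWWWWBR
BBBBBYR
After op 5 fill(4,5,K) [1 cells changed]:
BBBBBBR
BBBBBBR
BWWWWBK
BWWWWBR
BBBBBKR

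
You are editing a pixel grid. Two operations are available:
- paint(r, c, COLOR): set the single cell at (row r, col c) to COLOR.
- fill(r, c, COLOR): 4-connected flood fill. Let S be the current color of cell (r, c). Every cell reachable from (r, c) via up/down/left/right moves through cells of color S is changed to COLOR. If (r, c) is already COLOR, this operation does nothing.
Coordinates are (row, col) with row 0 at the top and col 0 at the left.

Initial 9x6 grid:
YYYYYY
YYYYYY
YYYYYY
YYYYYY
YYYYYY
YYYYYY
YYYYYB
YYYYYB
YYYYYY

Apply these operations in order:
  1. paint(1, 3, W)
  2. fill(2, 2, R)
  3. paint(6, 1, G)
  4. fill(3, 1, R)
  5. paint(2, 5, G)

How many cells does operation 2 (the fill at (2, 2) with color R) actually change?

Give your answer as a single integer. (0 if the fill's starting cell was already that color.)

After op 1 paint(1,3,W):
YYYYYY
YYYWYY
YYYYYY
YYYYYY
YYYYYY
YYYYYY
YYYYYB
YYYYYB
YYYYYY
After op 2 fill(2,2,R) [51 cells changed]:
RRRRRR
RRRWRR
RRRRRR
RRRRRR
RRRRRR
RRRRRR
RRRRRB
RRRRRB
RRRRRR

Answer: 51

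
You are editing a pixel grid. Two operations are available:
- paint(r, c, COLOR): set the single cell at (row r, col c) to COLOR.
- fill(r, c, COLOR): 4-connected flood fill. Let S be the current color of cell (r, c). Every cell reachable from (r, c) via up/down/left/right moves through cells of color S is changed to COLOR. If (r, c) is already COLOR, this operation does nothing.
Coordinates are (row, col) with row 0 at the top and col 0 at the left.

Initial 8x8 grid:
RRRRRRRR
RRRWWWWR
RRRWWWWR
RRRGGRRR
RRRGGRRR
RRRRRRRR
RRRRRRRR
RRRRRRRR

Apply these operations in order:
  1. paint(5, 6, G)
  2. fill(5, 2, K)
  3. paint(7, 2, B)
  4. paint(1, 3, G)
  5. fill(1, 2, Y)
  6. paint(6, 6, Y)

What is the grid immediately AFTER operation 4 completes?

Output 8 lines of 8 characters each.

After op 1 paint(5,6,G):
RRRRRRRR
RRRWWWWR
RRRWWWWR
RRRGGRRR
RRRGGRRR
RRRRRRGR
RRRRRRRR
RRRRRRRR
After op 2 fill(5,2,K) [51 cells changed]:
KKKKKKKK
KKKWWWWK
KKKWWWWK
KKKGGKKK
KKKGGKKK
KKKKKKGK
KKKKKKKK
KKKKKKKK
After op 3 paint(7,2,B):
KKKKKKKK
KKKWWWWK
KKKWWWWK
KKKGGKKK
KKKGGKKK
KKKKKKGK
KKKKKKKK
KKBKKKKK
After op 4 paint(1,3,G):
KKKKKKKK
KKKGWWWK
KKKWWWWK
KKKGGKKK
KKKGGKKK
KKKKKKGK
KKKKKKKK
KKBKKKKK

Answer: KKKKKKKK
KKKGWWWK
KKKWWWWK
KKKGGKKK
KKKGGKKK
KKKKKKGK
KKKKKKKK
KKBKKKKK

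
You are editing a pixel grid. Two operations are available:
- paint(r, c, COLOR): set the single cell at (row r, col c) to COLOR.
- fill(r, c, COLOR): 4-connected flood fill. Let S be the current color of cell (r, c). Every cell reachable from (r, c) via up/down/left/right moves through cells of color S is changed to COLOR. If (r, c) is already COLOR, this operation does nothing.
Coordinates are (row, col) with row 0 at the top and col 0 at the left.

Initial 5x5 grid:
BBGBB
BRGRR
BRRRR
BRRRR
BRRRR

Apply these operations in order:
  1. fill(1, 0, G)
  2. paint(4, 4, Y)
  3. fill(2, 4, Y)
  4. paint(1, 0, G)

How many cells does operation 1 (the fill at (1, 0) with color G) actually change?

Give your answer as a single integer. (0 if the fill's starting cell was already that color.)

Answer: 6

Derivation:
After op 1 fill(1,0,G) [6 cells changed]:
GGGBB
GRGRR
GRRRR
GRRRR
GRRRR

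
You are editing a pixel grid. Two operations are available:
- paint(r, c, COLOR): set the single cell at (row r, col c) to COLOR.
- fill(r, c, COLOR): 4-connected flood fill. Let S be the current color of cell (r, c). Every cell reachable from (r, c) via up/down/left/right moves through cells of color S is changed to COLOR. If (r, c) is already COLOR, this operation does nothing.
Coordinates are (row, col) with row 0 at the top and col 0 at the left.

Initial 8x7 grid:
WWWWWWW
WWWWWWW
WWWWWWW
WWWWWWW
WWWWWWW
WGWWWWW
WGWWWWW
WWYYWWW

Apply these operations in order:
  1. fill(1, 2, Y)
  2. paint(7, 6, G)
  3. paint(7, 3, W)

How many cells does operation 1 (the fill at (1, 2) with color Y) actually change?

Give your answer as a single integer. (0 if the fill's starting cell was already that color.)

After op 1 fill(1,2,Y) [52 cells changed]:
YYYYYYY
YYYYYYY
YYYYYYY
YYYYYYY
YYYYYYY
YGYYYYY
YGYYYYY
YYYYYYY

Answer: 52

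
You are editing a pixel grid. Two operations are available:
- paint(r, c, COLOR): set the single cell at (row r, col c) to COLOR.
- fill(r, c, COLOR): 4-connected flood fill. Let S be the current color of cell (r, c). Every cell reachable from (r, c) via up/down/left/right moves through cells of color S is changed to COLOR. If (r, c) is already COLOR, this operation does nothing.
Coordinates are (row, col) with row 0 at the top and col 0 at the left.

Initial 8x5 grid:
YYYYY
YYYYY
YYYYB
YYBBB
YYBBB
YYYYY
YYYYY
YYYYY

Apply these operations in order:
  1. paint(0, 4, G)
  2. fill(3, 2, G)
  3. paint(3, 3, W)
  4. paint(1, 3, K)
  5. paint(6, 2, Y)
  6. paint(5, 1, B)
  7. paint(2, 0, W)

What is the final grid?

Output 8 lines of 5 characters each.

After op 1 paint(0,4,G):
YYYYG
YYYYY
YYYYB
YYBBB
YYBBB
YYYYY
YYYYY
YYYYY
After op 2 fill(3,2,G) [7 cells changed]:
YYYYG
YYYYY
YYYYG
YYGGG
YYGGG
YYYYY
YYYYY
YYYYY
After op 3 paint(3,3,W):
YYYYG
YYYYY
YYYYG
YYGWG
YYGGG
YYYYY
YYYYY
YYYYY
After op 4 paint(1,3,K):
YYYYG
YYYKY
YYYYG
YYGWG
YYGGG
YYYYY
YYYYY
YYYYY
After op 5 paint(6,2,Y):
YYYYG
YYYKY
YYYYG
YYGWG
YYGGG
YYYYY
YYYYY
YYYYY
After op 6 paint(5,1,B):
YYYYG
YYYKY
YYYYG
YYGWG
YYGGG
YBYYY
YYYYY
YYYYY
After op 7 paint(2,0,W):
YYYYG
YYYKY
WYYYG
YYGWG
YYGGG
YBYYY
YYYYY
YYYYY

Answer: YYYYG
YYYKY
WYYYG
YYGWG
YYGGG
YBYYY
YYYYY
YYYYY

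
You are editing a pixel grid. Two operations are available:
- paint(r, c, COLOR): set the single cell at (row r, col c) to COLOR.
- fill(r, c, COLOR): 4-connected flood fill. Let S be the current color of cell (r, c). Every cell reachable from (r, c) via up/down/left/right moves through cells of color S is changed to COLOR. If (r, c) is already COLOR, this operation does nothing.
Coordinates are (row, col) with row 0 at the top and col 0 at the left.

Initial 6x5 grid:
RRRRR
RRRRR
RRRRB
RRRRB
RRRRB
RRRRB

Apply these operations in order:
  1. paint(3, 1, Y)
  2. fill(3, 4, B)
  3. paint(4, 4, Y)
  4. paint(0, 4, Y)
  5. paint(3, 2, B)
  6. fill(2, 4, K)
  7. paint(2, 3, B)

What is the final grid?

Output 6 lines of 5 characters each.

After op 1 paint(3,1,Y):
RRRRR
RRRRR
RRRRB
RYRRB
RRRRB
RRRRB
After op 2 fill(3,4,B) [0 cells changed]:
RRRRR
RRRRR
RRRRB
RYRRB
RRRRB
RRRRB
After op 3 paint(4,4,Y):
RRRRR
RRRRR
RRRRB
RYRRB
RRRRY
RRRRB
After op 4 paint(0,4,Y):
RRRRY
RRRRR
RRRRB
RYRRB
RRRRY
RRRRB
After op 5 paint(3,2,B):
RRRRY
RRRRR
RRRRB
RYBRB
RRRRY
RRRRB
After op 6 fill(2,4,K) [2 cells changed]:
RRRRY
RRRRR
RRRRK
RYBRK
RRRRY
RRRRB
After op 7 paint(2,3,B):
RRRRY
RRRRR
RRRBK
RYBRK
RRRRY
RRRRB

Answer: RRRRY
RRRRR
RRRBK
RYBRK
RRRRY
RRRRB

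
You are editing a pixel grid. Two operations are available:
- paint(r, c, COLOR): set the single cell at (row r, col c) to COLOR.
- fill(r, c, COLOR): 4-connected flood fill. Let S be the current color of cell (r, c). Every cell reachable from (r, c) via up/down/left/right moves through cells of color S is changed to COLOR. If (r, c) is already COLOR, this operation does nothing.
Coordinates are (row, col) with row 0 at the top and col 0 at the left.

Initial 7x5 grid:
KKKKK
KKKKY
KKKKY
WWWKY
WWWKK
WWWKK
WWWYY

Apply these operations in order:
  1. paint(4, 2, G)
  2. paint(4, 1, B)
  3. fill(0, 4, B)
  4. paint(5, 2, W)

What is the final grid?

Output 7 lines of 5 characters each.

After op 1 paint(4,2,G):
KKKKK
KKKKY
KKKKY
WWWKY
WWGKK
WWWKK
WWWYY
After op 2 paint(4,1,B):
KKKKK
KKKKY
KKKKY
WWWKY
WBGKK
WWWKK
WWWYY
After op 3 fill(0,4,B) [18 cells changed]:
BBBBB
BBBBY
BBBBY
WWWBY
WBGBB
WWWBB
WWWYY
After op 4 paint(5,2,W):
BBBBB
BBBBY
BBBBY
WWWBY
WBGBB
WWWBB
WWWYY

Answer: BBBBB
BBBBY
BBBBY
WWWBY
WBGBB
WWWBB
WWWYY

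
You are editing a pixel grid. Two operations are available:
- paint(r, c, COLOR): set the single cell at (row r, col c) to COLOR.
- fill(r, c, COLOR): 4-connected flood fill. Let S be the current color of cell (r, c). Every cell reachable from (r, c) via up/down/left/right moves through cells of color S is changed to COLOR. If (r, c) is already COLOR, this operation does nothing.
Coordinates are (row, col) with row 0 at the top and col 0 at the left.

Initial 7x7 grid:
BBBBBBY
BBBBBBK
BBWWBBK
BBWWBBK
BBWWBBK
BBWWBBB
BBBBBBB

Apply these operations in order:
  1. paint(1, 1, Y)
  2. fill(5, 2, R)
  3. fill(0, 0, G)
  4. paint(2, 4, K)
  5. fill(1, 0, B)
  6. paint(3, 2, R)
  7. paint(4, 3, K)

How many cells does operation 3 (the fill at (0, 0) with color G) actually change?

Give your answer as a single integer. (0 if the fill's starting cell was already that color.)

After op 1 paint(1,1,Y):
BBBBBBY
BYBBBBK
BBWWBBK
BBWWBBK
BBWWBBK
BBWWBBB
BBBBBBB
After op 2 fill(5,2,R) [8 cells changed]:
BBBBBBY
BYBBBBK
BBRRBBK
BBRRBBK
BBRRBBK
BBRRBBB
BBBBBBB
After op 3 fill(0,0,G) [35 cells changed]:
GGGGGGY
GYGGGGK
GGRRGGK
GGRRGGK
GGRRGGK
GGRRGGG
GGGGGGG

Answer: 35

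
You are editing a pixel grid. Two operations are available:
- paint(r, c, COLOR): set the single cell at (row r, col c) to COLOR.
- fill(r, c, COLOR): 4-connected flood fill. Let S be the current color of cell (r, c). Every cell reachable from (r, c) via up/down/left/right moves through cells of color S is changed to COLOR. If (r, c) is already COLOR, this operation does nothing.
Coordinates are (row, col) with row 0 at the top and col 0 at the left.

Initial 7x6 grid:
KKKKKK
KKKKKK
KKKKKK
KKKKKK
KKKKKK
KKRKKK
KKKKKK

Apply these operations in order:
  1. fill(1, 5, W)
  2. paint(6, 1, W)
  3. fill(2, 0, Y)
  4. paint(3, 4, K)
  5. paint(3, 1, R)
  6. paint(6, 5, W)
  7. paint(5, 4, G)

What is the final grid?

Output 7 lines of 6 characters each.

Answer: YYYYYY
YYYYYY
YYYYYY
YRYYKY
YYYYYY
YYRYGY
YYYYYW

Derivation:
After op 1 fill(1,5,W) [41 cells changed]:
WWWWWW
WWWWWW
WWWWWW
WWWWWW
WWWWWW
WWRWWW
WWWWWW
After op 2 paint(6,1,W):
WWWWWW
WWWWWW
WWWWWW
WWWWWW
WWWWWW
WWRWWW
WWWWWW
After op 3 fill(2,0,Y) [41 cells changed]:
YYYYYY
YYYYYY
YYYYYY
YYYYYY
YYYYYY
YYRYYY
YYYYYY
After op 4 paint(3,4,K):
YYYYYY
YYYYYY
YYYYYY
YYYYKY
YYYYYY
YYRYYY
YYYYYY
After op 5 paint(3,1,R):
YYYYYY
YYYYYY
YYYYYY
YRYYKY
YYYYYY
YYRYYY
YYYYYY
After op 6 paint(6,5,W):
YYYYYY
YYYYYY
YYYYYY
YRYYKY
YYYYYY
YYRYYY
YYYYYW
After op 7 paint(5,4,G):
YYYYYY
YYYYYY
YYYYYY
YRYYKY
YYYYYY
YYRYGY
YYYYYW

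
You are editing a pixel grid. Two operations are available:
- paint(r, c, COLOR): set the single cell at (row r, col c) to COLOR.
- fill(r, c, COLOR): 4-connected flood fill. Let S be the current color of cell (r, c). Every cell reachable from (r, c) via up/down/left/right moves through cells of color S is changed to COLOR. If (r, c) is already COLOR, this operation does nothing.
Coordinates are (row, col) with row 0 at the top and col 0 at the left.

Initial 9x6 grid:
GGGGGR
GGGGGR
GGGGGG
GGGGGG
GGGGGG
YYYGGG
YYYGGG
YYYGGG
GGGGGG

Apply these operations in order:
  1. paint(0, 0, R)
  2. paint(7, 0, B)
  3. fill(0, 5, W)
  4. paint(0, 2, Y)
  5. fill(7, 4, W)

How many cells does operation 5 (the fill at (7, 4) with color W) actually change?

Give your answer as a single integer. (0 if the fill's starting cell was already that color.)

Answer: 41

Derivation:
After op 1 paint(0,0,R):
RGGGGR
GGGGGR
GGGGGG
GGGGGG
GGGGGG
YYYGGG
YYYGGG
YYYGGG
GGGGGG
After op 2 paint(7,0,B):
RGGGGR
GGGGGR
GGGGGG
GGGGGG
GGGGGG
YYYGGG
YYYGGG
BYYGGG
GGGGGG
After op 3 fill(0,5,W) [2 cells changed]:
RGGGGW
GGGGGW
GGGGGG
GGGGGG
GGGGGG
YYYGGG
YYYGGG
BYYGGG
GGGGGG
After op 4 paint(0,2,Y):
RGYGGW
GGGGGW
GGGGGG
GGGGGG
GGGGGG
YYYGGG
YYYGGG
BYYGGG
GGGGGG
After op 5 fill(7,4,W) [41 cells changed]:
RWYWWW
WWWWWW
WWWWWW
WWWWWW
WWWWWW
YYYWWW
YYYWWW
BYYWWW
WWWWWW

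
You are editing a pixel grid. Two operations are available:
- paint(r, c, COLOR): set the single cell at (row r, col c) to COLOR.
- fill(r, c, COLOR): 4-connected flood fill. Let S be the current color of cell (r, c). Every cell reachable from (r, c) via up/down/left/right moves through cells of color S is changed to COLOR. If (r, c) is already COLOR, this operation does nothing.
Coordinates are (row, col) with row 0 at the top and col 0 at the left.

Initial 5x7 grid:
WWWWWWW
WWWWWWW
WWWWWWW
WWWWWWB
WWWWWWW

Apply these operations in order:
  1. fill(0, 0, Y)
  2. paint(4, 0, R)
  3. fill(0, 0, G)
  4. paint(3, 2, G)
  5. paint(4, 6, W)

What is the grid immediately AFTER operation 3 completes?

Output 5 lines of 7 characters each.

Answer: GGGGGGG
GGGGGGG
GGGGGGG
GGGGGGB
RGGGGGG

Derivation:
After op 1 fill(0,0,Y) [34 cells changed]:
YYYYYYY
YYYYYYY
YYYYYYY
YYYYYYB
YYYYYYY
After op 2 paint(4,0,R):
YYYYYYY
YYYYYYY
YYYYYYY
YYYYYYB
RYYYYYY
After op 3 fill(0,0,G) [33 cells changed]:
GGGGGGG
GGGGGGG
GGGGGGG
GGGGGGB
RGGGGGG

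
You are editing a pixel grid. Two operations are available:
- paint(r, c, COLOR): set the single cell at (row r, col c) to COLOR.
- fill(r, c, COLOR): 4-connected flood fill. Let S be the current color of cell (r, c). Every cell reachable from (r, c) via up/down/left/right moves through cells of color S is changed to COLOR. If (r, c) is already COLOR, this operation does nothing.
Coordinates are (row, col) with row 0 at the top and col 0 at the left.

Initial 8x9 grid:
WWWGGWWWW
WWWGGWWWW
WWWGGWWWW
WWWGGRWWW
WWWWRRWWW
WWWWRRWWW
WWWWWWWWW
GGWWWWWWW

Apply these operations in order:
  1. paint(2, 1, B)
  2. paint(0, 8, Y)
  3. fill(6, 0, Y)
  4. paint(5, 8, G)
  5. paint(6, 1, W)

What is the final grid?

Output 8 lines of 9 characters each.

After op 1 paint(2,1,B):
WWWGGWWWW
WWWGGWWWW
WBWGGWWWW
WWWGGRWWW
WWWWRRWWW
WWWWRRWWW
WWWWWWWWW
GGWWWWWWW
After op 2 paint(0,8,Y):
WWWGGWWWY
WWWGGWWWW
WBWGGWWWW
WWWGGRWWW
WWWWRRWWW
WWWWRRWWW
WWWWWWWWW
GGWWWWWWW
After op 3 fill(6,0,Y) [55 cells changed]:
YYYGGYYYY
YYYGGYYYY
YBYGGYYYY
YYYGGRYYY
YYYYRRYYY
YYYYRRYYY
YYYYYYYYY
GGYYYYYYY
After op 4 paint(5,8,G):
YYYGGYYYY
YYYGGYYYY
YBYGGYYYY
YYYGGRYYY
YYYYRRYYY
YYYYRRYYG
YYYYYYYYY
GGYYYYYYY
After op 5 paint(6,1,W):
YYYGGYYYY
YYYGGYYYY
YBYGGYYYY
YYYGGRYYY
YYYYRRYYY
YYYYRRYYG
YWYYYYYYY
GGYYYYYYY

Answer: YYYGGYYYY
YYYGGYYYY
YBYGGYYYY
YYYGGRYYY
YYYYRRYYY
YYYYRRYYG
YWYYYYYYY
GGYYYYYYY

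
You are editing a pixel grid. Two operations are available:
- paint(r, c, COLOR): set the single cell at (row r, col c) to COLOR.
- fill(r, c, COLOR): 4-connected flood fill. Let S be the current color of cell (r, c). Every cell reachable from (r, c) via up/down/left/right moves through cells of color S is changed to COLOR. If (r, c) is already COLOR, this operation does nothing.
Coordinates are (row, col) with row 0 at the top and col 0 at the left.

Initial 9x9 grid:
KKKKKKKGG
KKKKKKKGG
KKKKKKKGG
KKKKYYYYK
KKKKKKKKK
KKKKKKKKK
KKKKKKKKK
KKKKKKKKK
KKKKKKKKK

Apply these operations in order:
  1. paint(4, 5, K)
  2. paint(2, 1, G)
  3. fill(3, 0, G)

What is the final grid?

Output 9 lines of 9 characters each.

After op 1 paint(4,5,K):
KKKKKKKGG
KKKKKKKGG
KKKKKKKGG
KKKKYYYYK
KKKKKKKKK
KKKKKKKKK
KKKKKKKKK
KKKKKKKKK
KKKKKKKKK
After op 2 paint(2,1,G):
KKKKKKKGG
KKKKKKKGG
KGKKKKKGG
KKKKYYYYK
KKKKKKKKK
KKKKKKKKK
KKKKKKKKK
KKKKKKKKK
KKKKKKKKK
After op 3 fill(3,0,G) [70 cells changed]:
GGGGGGGGG
GGGGGGGGG
GGGGGGGGG
GGGGYYYYG
GGGGGGGGG
GGGGGGGGG
GGGGGGGGG
GGGGGGGGG
GGGGGGGGG

Answer: GGGGGGGGG
GGGGGGGGG
GGGGGGGGG
GGGGYYYYG
GGGGGGGGG
GGGGGGGGG
GGGGGGGGG
GGGGGGGGG
GGGGGGGGG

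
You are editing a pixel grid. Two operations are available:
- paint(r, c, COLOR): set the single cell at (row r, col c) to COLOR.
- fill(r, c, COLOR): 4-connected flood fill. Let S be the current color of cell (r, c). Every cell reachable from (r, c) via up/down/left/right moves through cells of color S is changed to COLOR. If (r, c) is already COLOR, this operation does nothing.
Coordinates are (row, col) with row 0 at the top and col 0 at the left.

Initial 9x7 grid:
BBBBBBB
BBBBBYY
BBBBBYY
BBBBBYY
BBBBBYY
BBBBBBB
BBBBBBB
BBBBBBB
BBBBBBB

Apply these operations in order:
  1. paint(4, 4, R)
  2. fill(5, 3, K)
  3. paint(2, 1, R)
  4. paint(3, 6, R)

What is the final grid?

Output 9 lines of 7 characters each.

After op 1 paint(4,4,R):
BBBBBBB
BBBBBYY
BBBBBYY
BBBBBYY
BBBBRYY
BBBBBBB
BBBBBBB
BBBBBBB
BBBBBBB
After op 2 fill(5,3,K) [54 cells changed]:
KKKKKKK
KKKKKYY
KKKKKYY
KKKKKYY
KKKKRYY
KKKKKKK
KKKKKKK
KKKKKKK
KKKKKKK
After op 3 paint(2,1,R):
KKKKKKK
KKKKKYY
KRKKKYY
KKKKKYY
KKKKRYY
KKKKKKK
KKKKKKK
KKKKKKK
KKKKKKK
After op 4 paint(3,6,R):
KKKKKKK
KKKKKYY
KRKKKYY
KKKKKYR
KKKKRYY
KKKKKKK
KKKKKKK
KKKKKKK
KKKKKKK

Answer: KKKKKKK
KKKKKYY
KRKKKYY
KKKKKYR
KKKKRYY
KKKKKKK
KKKKKKK
KKKKKKK
KKKKKKK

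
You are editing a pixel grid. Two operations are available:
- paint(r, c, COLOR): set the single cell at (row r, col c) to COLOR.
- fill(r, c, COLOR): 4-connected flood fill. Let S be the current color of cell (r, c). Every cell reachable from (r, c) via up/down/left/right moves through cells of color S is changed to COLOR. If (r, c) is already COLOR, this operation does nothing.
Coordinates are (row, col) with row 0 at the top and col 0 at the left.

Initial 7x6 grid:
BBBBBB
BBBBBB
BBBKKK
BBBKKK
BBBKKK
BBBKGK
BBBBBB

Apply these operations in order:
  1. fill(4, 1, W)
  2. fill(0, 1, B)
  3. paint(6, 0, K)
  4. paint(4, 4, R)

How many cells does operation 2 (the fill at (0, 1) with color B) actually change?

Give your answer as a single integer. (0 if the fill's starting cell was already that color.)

Answer: 30

Derivation:
After op 1 fill(4,1,W) [30 cells changed]:
WWWWWW
WWWWWW
WWWKKK
WWWKKK
WWWKKK
WWWKGK
WWWWWW
After op 2 fill(0,1,B) [30 cells changed]:
BBBBBB
BBBBBB
BBBKKK
BBBKKK
BBBKKK
BBBKGK
BBBBBB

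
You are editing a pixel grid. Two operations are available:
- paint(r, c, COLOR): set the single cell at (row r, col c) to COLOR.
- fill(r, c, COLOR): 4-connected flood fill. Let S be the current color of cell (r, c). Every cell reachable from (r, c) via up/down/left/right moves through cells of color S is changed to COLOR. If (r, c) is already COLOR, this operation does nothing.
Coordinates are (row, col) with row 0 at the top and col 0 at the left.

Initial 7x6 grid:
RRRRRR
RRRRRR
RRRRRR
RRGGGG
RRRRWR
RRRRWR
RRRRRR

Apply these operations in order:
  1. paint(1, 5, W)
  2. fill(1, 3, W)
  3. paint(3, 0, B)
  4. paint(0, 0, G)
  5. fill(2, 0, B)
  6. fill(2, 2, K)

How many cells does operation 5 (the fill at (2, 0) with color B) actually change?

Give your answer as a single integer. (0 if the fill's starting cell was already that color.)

Answer: 36

Derivation:
After op 1 paint(1,5,W):
RRRRRR
RRRRRW
RRRRRR
RRGGGG
RRRRWR
RRRRWR
RRRRRR
After op 2 fill(1,3,W) [35 cells changed]:
WWWWWW
WWWWWW
WWWWWW
WWGGGG
WWWWWW
WWWWWW
WWWWWW
After op 3 paint(3,0,B):
WWWWWW
WWWWWW
WWWWWW
BWGGGG
WWWWWW
WWWWWW
WWWWWW
After op 4 paint(0,0,G):
GWWWWW
WWWWWW
WWWWWW
BWGGGG
WWWWWW
WWWWWW
WWWWWW
After op 5 fill(2,0,B) [36 cells changed]:
GBBBBB
BBBBBB
BBBBBB
BBGGGG
BBBBBB
BBBBBB
BBBBBB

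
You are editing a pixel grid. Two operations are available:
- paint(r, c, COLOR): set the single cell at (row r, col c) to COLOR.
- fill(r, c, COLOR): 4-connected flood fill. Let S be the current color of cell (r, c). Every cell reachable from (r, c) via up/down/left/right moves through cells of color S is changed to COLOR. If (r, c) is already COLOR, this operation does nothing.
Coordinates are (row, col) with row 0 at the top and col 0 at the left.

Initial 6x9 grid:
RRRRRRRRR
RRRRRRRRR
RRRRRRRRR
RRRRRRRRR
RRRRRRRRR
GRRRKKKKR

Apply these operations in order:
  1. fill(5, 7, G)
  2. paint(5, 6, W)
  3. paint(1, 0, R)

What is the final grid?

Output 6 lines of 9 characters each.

After op 1 fill(5,7,G) [4 cells changed]:
RRRRRRRRR
RRRRRRRRR
RRRRRRRRR
RRRRRRRRR
RRRRRRRRR
GRRRGGGGR
After op 2 paint(5,6,W):
RRRRRRRRR
RRRRRRRRR
RRRRRRRRR
RRRRRRRRR
RRRRRRRRR
GRRRGGWGR
After op 3 paint(1,0,R):
RRRRRRRRR
RRRRRRRRR
RRRRRRRRR
RRRRRRRRR
RRRRRRRRR
GRRRGGWGR

Answer: RRRRRRRRR
RRRRRRRRR
RRRRRRRRR
RRRRRRRRR
RRRRRRRRR
GRRRGGWGR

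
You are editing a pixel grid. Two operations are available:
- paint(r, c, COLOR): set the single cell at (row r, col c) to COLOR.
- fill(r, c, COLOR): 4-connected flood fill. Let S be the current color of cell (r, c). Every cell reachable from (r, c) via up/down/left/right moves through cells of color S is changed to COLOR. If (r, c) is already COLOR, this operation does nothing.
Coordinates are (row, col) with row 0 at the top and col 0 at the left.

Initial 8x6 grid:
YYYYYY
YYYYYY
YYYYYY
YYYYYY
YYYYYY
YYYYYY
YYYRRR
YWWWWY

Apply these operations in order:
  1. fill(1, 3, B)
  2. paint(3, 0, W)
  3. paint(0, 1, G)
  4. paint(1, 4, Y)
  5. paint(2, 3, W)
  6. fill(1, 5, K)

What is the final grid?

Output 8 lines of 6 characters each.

After op 1 fill(1,3,B) [40 cells changed]:
BBBBBB
BBBBBB
BBBBBB
BBBBBB
BBBBBB
BBBBBB
BBBRRR
BWWWWY
After op 2 paint(3,0,W):
BBBBBB
BBBBBB
BBBBBB
WBBBBB
BBBBBB
BBBBBB
BBBRRR
BWWWWY
After op 3 paint(0,1,G):
BGBBBB
BBBBBB
BBBBBB
WBBBBB
BBBBBB
BBBBBB
BBBRRR
BWWWWY
After op 4 paint(1,4,Y):
BGBBBB
BBBBYB
BBBBBB
WBBBBB
BBBBBB
BBBBBB
BBBRRR
BWWWWY
After op 5 paint(2,3,W):
BGBBBB
BBBBYB
BBBWBB
WBBBBB
BBBBBB
BBBBBB
BBBRRR
BWWWWY
After op 6 fill(1,5,K) [36 cells changed]:
KGKKKK
KKKKYK
KKKWKK
WKKKKK
KKKKKK
KKKKKK
KKKRRR
KWWWWY

Answer: KGKKKK
KKKKYK
KKKWKK
WKKKKK
KKKKKK
KKKKKK
KKKRRR
KWWWWY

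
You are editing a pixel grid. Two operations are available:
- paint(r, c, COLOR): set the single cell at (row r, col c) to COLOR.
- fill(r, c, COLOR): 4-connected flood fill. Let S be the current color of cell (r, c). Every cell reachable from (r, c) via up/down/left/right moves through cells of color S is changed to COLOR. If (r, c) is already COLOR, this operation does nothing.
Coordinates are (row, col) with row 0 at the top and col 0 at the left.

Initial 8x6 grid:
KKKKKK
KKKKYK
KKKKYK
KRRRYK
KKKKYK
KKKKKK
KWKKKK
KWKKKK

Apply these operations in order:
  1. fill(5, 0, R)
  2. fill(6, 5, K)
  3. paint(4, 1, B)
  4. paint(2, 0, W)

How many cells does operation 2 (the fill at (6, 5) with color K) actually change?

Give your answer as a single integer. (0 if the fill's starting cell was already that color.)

Answer: 42

Derivation:
After op 1 fill(5,0,R) [39 cells changed]:
RRRRRR
RRRRYR
RRRRYR
RRRRYR
RRRRYR
RRRRRR
RWRRRR
RWRRRR
After op 2 fill(6,5,K) [42 cells changed]:
KKKKKK
KKKKYK
KKKKYK
KKKKYK
KKKKYK
KKKKKK
KWKKKK
KWKKKK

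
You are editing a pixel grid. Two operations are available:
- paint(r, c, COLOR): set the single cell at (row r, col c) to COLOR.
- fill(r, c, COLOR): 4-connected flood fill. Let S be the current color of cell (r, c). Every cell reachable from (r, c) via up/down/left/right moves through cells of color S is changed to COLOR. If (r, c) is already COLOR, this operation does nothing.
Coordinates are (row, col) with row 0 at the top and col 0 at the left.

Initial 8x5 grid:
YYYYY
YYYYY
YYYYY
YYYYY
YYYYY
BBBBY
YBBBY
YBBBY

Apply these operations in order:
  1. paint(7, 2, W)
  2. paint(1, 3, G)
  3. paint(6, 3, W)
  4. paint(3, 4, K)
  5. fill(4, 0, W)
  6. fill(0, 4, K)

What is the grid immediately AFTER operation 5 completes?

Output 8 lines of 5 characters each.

Answer: WWWWW
WWWGW
WWWWW
WWWWK
WWWWW
BBBBW
YBBWW
YBWBW

Derivation:
After op 1 paint(7,2,W):
YYYYY
YYYYY
YYYYY
YYYYY
YYYYY
BBBBY
YBBBY
YBWBY
After op 2 paint(1,3,G):
YYYYY
YYYGY
YYYYY
YYYYY
YYYYY
BBBBY
YBBBY
YBWBY
After op 3 paint(6,3,W):
YYYYY
YYYGY
YYYYY
YYYYY
YYYYY
BBBBY
YBBWY
YBWBY
After op 4 paint(3,4,K):
YYYYY
YYYGY
YYYYY
YYYYK
YYYYY
BBBBY
YBBWY
YBWBY
After op 5 fill(4,0,W) [26 cells changed]:
WWWWW
WWWGW
WWWWW
WWWWK
WWWWW
BBBBW
YBBWW
YBWBW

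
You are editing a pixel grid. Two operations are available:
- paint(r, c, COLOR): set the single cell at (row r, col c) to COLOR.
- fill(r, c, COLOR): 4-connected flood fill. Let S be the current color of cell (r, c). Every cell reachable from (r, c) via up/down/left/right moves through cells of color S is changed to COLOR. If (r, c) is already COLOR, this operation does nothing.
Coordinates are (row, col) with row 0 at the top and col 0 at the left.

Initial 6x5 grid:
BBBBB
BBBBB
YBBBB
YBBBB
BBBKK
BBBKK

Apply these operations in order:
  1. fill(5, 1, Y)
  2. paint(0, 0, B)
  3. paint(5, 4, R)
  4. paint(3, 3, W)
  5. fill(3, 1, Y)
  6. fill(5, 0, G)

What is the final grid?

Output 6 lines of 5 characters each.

After op 1 fill(5,1,Y) [24 cells changed]:
YYYYY
YYYYY
YYYYY
YYYYY
YYYKK
YYYKK
After op 2 paint(0,0,B):
BYYYY
YYYYY
YYYYY
YYYYY
YYYKK
YYYKK
After op 3 paint(5,4,R):
BYYYY
YYYYY
YYYYY
YYYYY
YYYKK
YYYKR
After op 4 paint(3,3,W):
BYYYY
YYYYY
YYYYY
YYYWY
YYYKK
YYYKR
After op 5 fill(3,1,Y) [0 cells changed]:
BYYYY
YYYYY
YYYYY
YYYWY
YYYKK
YYYKR
After op 6 fill(5,0,G) [24 cells changed]:
BGGGG
GGGGG
GGGGG
GGGWG
GGGKK
GGGKR

Answer: BGGGG
GGGGG
GGGGG
GGGWG
GGGKK
GGGKR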